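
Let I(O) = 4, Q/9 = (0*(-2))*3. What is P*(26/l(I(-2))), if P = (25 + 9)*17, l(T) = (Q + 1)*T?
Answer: 3757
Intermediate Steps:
Q = 0 (Q = 9*((0*(-2))*3) = 9*(0*3) = 9*0 = 0)
l(T) = T (l(T) = (0 + 1)*T = 1*T = T)
P = 578 (P = 34*17 = 578)
P*(26/l(I(-2))) = 578*(26/4) = 578*(26*(¼)) = 578*(13/2) = 3757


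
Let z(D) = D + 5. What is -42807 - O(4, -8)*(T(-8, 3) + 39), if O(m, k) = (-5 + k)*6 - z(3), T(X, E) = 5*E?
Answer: -38163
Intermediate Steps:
z(D) = 5 + D
O(m, k) = -38 + 6*k (O(m, k) = (-5 + k)*6 - (5 + 3) = (-30 + 6*k) - 1*8 = (-30 + 6*k) - 8 = -38 + 6*k)
-42807 - O(4, -8)*(T(-8, 3) + 39) = -42807 - (-38 + 6*(-8))*(5*3 + 39) = -42807 - (-38 - 48)*(15 + 39) = -42807 - (-86)*54 = -42807 - 1*(-4644) = -42807 + 4644 = -38163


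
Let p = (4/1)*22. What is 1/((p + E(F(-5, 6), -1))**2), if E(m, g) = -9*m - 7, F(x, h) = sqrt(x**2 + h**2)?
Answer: 1/(81*(9 - sqrt(61))**2) ≈ 0.0087217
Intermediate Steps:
p = 88 (p = (4*1)*22 = 4*22 = 88)
F(x, h) = sqrt(h**2 + x**2)
E(m, g) = -7 - 9*m
1/((p + E(F(-5, 6), -1))**2) = 1/((88 + (-7 - 9*sqrt(6**2 + (-5)**2)))**2) = 1/((88 + (-7 - 9*sqrt(36 + 25)))**2) = 1/((88 + (-7 - 9*sqrt(61)))**2) = 1/((81 - 9*sqrt(61))**2) = (81 - 9*sqrt(61))**(-2)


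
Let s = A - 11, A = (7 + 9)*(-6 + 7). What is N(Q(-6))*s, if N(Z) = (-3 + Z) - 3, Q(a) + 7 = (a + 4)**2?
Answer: -45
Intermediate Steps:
A = 16 (A = 16*1 = 16)
Q(a) = -7 + (4 + a)**2 (Q(a) = -7 + (a + 4)**2 = -7 + (4 + a)**2)
s = 5 (s = 16 - 11 = 5)
N(Z) = -6 + Z
N(Q(-6))*s = (-6 + (-7 + (4 - 6)**2))*5 = (-6 + (-7 + (-2)**2))*5 = (-6 + (-7 + 4))*5 = (-6 - 3)*5 = -9*5 = -45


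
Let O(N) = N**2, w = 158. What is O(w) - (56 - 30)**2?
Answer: 24288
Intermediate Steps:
O(w) - (56 - 30)**2 = 158**2 - (56 - 30)**2 = 24964 - 1*26**2 = 24964 - 1*676 = 24964 - 676 = 24288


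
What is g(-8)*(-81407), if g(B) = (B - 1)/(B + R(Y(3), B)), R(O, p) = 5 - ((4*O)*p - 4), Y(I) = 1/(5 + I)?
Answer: 732663/5 ≈ 1.4653e+5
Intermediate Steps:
R(O, p) = 9 - 4*O*p (R(O, p) = 5 - (4*O*p - 4) = 5 - (-4 + 4*O*p) = 5 + (4 - 4*O*p) = 9 - 4*O*p)
g(B) = (-1 + B)/(9 + B/2) (g(B) = (B - 1)/(B + (9 - 4*B/(5 + 3))) = (-1 + B)/(B + (9 - 4*B/8)) = (-1 + B)/(B + (9 - 4*1/8*B)) = (-1 + B)/(B + (9 - B/2)) = (-1 + B)/(9 + B/2))
g(-8)*(-81407) = (2*(-1 - 8)/(18 - 8))*(-81407) = (2*(-9)/10)*(-81407) = (2*(1/10)*(-9))*(-81407) = -9/5*(-81407) = 732663/5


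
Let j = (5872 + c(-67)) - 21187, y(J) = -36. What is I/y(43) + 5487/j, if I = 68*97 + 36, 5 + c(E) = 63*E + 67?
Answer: -32337275/175266 ≈ -184.50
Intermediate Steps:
c(E) = 62 + 63*E (c(E) = -5 + (63*E + 67) = -5 + (67 + 63*E) = 62 + 63*E)
j = -19474 (j = (5872 + (62 + 63*(-67))) - 21187 = (5872 + (62 - 4221)) - 21187 = (5872 - 4159) - 21187 = 1713 - 21187 = -19474)
I = 6632 (I = 6596 + 36 = 6632)
I/y(43) + 5487/j = 6632/(-36) + 5487/(-19474) = 6632*(-1/36) + 5487*(-1/19474) = -1658/9 - 5487/19474 = -32337275/175266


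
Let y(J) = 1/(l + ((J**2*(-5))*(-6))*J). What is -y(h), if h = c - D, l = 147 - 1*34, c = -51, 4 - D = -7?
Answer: 1/7149727 ≈ 1.3987e-7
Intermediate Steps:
D = 11 (D = 4 - 1*(-7) = 4 + 7 = 11)
l = 113 (l = 147 - 34 = 113)
h = -62 (h = -51 - 1*11 = -51 - 11 = -62)
y(J) = 1/(113 + 30*J**3) (y(J) = 1/(113 + ((J**2*(-5))*(-6))*J) = 1/(113 + (-5*J**2*(-6))*J) = 1/(113 + (30*J**2)*J) = 1/(113 + 30*J**3))
-y(h) = -1/(113 + 30*(-62)**3) = -1/(113 + 30*(-238328)) = -1/(113 - 7149840) = -1/(-7149727) = -1*(-1/7149727) = 1/7149727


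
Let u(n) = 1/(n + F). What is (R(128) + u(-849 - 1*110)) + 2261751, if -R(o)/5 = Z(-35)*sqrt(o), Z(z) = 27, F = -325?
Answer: 2904088283/1284 - 1080*sqrt(2) ≈ 2.2602e+6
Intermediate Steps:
u(n) = 1/(-325 + n) (u(n) = 1/(n - 325) = 1/(-325 + n))
R(o) = -135*sqrt(o)
(R(128) + u(-849 - 1*110)) + 2261751 = (-1080*sqrt(2) + 1/(-325 + (-849 - 1*110))) + 2261751 = (-1080*sqrt(2) + 1/(-325 + (-849 - 110))) + 2261751 = (-1080*sqrt(2) + 1/(-325 - 959)) + 2261751 = (-1080*sqrt(2) + 1/(-1284)) + 2261751 = (-1080*sqrt(2) - 1/1284) + 2261751 = (-1/1284 - 1080*sqrt(2)) + 2261751 = 2904088283/1284 - 1080*sqrt(2)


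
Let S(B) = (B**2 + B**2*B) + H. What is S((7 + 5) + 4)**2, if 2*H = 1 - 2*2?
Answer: 75707401/4 ≈ 1.8927e+7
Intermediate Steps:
H = -3/2 (H = (1 - 2*2)/2 = (1 - 4)/2 = (1/2)*(-3) = -3/2 ≈ -1.5000)
S(B) = -3/2 + B**2 + B**3 (S(B) = (B**2 + B**2*B) - 3/2 = (B**2 + B**3) - 3/2 = -3/2 + B**2 + B**3)
S((7 + 5) + 4)**2 = (-3/2 + ((7 + 5) + 4)**2 + ((7 + 5) + 4)**3)**2 = (-3/2 + (12 + 4)**2 + (12 + 4)**3)**2 = (-3/2 + 16**2 + 16**3)**2 = (-3/2 + 256 + 4096)**2 = (8701/2)**2 = 75707401/4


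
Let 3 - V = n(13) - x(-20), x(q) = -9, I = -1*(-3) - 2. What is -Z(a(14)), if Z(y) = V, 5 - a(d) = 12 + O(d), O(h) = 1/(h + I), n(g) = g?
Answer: 19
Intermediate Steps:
I = 1 (I = 3 - 2 = 1)
O(h) = 1/(1 + h) (O(h) = 1/(h + 1) = 1/(1 + h))
a(d) = -7 - 1/(1 + d) (a(d) = 5 - (12 + 1/(1 + d)) = 5 + (-12 - 1/(1 + d)) = -7 - 1/(1 + d))
V = -19 (V = 3 - (13 - 1*(-9)) = 3 - (13 + 9) = 3 - 1*22 = 3 - 22 = -19)
Z(y) = -19
-Z(a(14)) = -1*(-19) = 19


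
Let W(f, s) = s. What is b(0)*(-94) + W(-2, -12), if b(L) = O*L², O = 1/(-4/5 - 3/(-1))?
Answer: -12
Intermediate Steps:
O = 5/11 (O = 1/(-4*⅕ - 3*(-1)) = 1/(-⅘ + 3) = 1/(11/5) = 5/11 ≈ 0.45455)
b(L) = 5*L²/11
b(0)*(-94) + W(-2, -12) = ((5/11)*0²)*(-94) - 12 = ((5/11)*0)*(-94) - 12 = 0*(-94) - 12 = 0 - 12 = -12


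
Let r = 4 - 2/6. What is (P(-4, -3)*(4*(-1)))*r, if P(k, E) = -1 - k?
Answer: -44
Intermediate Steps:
r = 11/3 (r = 4 - 2/6 = 4 - 1*⅓ = 4 - ⅓ = 11/3 ≈ 3.6667)
(P(-4, -3)*(4*(-1)))*r = ((-1 - 1*(-4))*(4*(-1)))*(11/3) = ((-1 + 4)*(-4))*(11/3) = (3*(-4))*(11/3) = -12*11/3 = -44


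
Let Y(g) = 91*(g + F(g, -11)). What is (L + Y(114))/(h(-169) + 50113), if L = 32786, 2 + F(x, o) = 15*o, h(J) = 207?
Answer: 27963/50320 ≈ 0.55570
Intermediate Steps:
F(x, o) = -2 + 15*o
Y(g) = -15197 + 91*g (Y(g) = 91*(g + (-2 + 15*(-11))) = 91*(g + (-2 - 165)) = 91*(g - 167) = 91*(-167 + g) = -15197 + 91*g)
(L + Y(114))/(h(-169) + 50113) = (32786 + (-15197 + 91*114))/(207 + 50113) = (32786 + (-15197 + 10374))/50320 = (32786 - 4823)*(1/50320) = 27963*(1/50320) = 27963/50320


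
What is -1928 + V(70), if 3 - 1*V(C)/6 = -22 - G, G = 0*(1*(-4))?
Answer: -1778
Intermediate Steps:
G = 0 (G = 0*(-4) = 0)
V(C) = 150 (V(C) = 18 - 6*(-22 - 1*0) = 18 - 6*(-22 + 0) = 18 - 6*(-22) = 18 + 132 = 150)
-1928 + V(70) = -1928 + 150 = -1778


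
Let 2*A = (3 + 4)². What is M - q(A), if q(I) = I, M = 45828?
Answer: 91607/2 ≈ 45804.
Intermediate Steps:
A = 49/2 (A = (3 + 4)²/2 = (½)*7² = (½)*49 = 49/2 ≈ 24.500)
M - q(A) = 45828 - 1*49/2 = 45828 - 49/2 = 91607/2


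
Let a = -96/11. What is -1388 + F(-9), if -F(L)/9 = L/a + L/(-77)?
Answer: -3445493/2464 ≈ -1398.3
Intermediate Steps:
a = -96/11 (a = -96*1/11 = -96/11 ≈ -8.7273)
F(L) = 2829*L/2464 (F(L) = -9*(L/(-96/11) + L/(-77)) = -9*(L*(-11/96) + L*(-1/77)) = -9*(-11*L/96 - L/77) = -(-2829)*L/2464 = 2829*L/2464)
-1388 + F(-9) = -1388 + (2829/2464)*(-9) = -1388 - 25461/2464 = -3445493/2464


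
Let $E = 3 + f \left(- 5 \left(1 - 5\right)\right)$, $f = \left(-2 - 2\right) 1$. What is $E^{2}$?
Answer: $5929$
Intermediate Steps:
$f = -4$ ($f = \left(-4\right) 1 = -4$)
$E = -77$ ($E = 3 - 4 \left(- 5 \left(1 - 5\right)\right) = 3 - 4 \left(\left(-5\right) \left(-4\right)\right) = 3 - 80 = -77$)
$E^{2} = \left(-77\right)^{2} = 5929$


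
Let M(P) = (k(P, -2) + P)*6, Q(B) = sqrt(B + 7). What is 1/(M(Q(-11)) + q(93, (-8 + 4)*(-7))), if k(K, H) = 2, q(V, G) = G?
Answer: 5/218 - 3*I/436 ≈ 0.022936 - 0.0068807*I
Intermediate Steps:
Q(B) = sqrt(7 + B)
M(P) = 12 + 6*P (M(P) = (2 + P)*6 = 12 + 6*P)
1/(M(Q(-11)) + q(93, (-8 + 4)*(-7))) = 1/((12 + 6*sqrt(7 - 11)) + (-8 + 4)*(-7)) = 1/((12 + 6*sqrt(-4)) - 4*(-7)) = 1/((12 + 6*(2*I)) + 28) = 1/((12 + 12*I) + 28) = 1/(40 + 12*I) = (40 - 12*I)/1744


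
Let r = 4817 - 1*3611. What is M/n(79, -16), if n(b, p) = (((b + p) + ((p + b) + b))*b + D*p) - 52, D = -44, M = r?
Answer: 1206/16847 ≈ 0.071585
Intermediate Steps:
r = 1206 (r = 4817 - 3611 = 1206)
M = 1206
n(b, p) = -52 - 44*p + b*(2*p + 3*b) (n(b, p) = (((b + p) + ((p + b) + b))*b - 44*p) - 52 = (((b + p) + ((b + p) + b))*b - 44*p) - 52 = (((b + p) + (p + 2*b))*b - 44*p) - 52 = ((2*p + 3*b)*b - 44*p) - 52 = (b*(2*p + 3*b) - 44*p) - 52 = (-44*p + b*(2*p + 3*b)) - 52 = -52 - 44*p + b*(2*p + 3*b))
M/n(79, -16) = 1206/(-52 - 44*(-16) + 3*79**2 + 2*79*(-16)) = 1206/(-52 + 704 + 3*6241 - 2528) = 1206/(-52 + 704 + 18723 - 2528) = 1206/16847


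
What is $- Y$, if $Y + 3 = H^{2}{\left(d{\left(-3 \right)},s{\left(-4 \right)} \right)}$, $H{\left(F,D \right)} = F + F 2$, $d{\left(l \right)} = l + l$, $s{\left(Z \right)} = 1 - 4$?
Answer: $-321$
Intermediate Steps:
$s{\left(Z \right)} = -3$ ($s{\left(Z \right)} = 1 - 4 = -3$)
$d{\left(l \right)} = 2 l$
$H{\left(F,D \right)} = 3 F$ ($H{\left(F,D \right)} = F + 2 F = 3 F$)
$Y = 321$ ($Y = -3 + \left(3 \cdot 2 \left(-3\right)\right)^{2} = -3 + \left(3 \left(-6\right)\right)^{2} = -3 + \left(-18\right)^{2} = -3 + 324 = 321$)
$- Y = \left(-1\right) 321 = -321$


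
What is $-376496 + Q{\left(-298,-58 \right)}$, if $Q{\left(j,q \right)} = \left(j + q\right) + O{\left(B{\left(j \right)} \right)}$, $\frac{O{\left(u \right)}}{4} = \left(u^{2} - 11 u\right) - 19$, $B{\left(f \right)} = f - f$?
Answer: $-376928$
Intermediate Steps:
$B{\left(f \right)} = 0$
$O{\left(u \right)} = -76 - 44 u + 4 u^{2}$ ($O{\left(u \right)} = 4 \left(\left(u^{2} - 11 u\right) - 19\right) = 4 \left(-19 + u^{2} - 11 u\right) = -76 - 44 u + 4 u^{2}$)
$Q{\left(j,q \right)} = -76 + j + q$ ($Q{\left(j,q \right)} = \left(j + q\right) - \left(76 - 4 \cdot 0^{2}\right) = \left(j + q\right) + \left(-76 + 0 + 4 \cdot 0\right) = \left(j + q\right) + \left(-76 + 0 + 0\right) = \left(j + q\right) - 76 = -76 + j + q$)
$-376496 + Q{\left(-298,-58 \right)} = -376496 - 432 = -376928$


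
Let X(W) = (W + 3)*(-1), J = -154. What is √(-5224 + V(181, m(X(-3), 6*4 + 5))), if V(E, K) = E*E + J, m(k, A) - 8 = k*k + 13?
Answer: √27383 ≈ 165.48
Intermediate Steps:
X(W) = -3 - W (X(W) = (3 + W)*(-1) = -3 - W)
m(k, A) = 21 + k² (m(k, A) = 8 + (k*k + 13) = 8 + (k² + 13) = 8 + (13 + k²) = 21 + k²)
V(E, K) = -154 + E² (V(E, K) = E*E - 154 = E² - 154 = -154 + E²)
√(-5224 + V(181, m(X(-3), 6*4 + 5))) = √(-5224 + (-154 + 181²)) = √(-5224 + (-154 + 32761)) = √(-5224 + 32607) = √27383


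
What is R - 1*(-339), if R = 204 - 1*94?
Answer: 449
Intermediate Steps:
R = 110 (R = 204 - 94 = 110)
R - 1*(-339) = 110 - 1*(-339) = 110 + 339 = 449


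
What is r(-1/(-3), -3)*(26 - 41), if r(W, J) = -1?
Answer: 15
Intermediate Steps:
r(-1/(-3), -3)*(26 - 41) = -(26 - 41) = -1*(-15) = 15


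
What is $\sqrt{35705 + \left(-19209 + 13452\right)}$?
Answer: $2 \sqrt{7487} \approx 173.05$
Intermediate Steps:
$\sqrt{35705 + \left(-19209 + 13452\right)} = \sqrt{35705 - 5757} = \sqrt{29948} = 2 \sqrt{7487}$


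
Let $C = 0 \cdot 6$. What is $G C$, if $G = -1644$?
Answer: $0$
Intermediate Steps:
$C = 0$
$G C = \left(-1644\right) 0 = 0$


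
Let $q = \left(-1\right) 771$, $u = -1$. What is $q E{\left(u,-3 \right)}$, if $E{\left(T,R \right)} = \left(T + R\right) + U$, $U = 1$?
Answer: $2313$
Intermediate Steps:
$E{\left(T,R \right)} = 1 + R + T$ ($E{\left(T,R \right)} = \left(T + R\right) + 1 = \left(R + T\right) + 1 = 1 + R + T$)
$q = -771$
$q E{\left(u,-3 \right)} = - 771 \left(1 - 3 - 1\right) = \left(-771\right) \left(-3\right) = 2313$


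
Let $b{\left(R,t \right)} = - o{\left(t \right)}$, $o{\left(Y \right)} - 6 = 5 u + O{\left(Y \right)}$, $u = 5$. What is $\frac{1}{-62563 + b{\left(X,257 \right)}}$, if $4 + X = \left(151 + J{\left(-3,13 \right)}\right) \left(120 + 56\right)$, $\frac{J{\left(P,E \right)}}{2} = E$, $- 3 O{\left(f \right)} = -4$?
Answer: $- \frac{3}{187786} \approx -1.5976 \cdot 10^{-5}$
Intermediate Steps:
$O{\left(f \right)} = \frac{4}{3}$ ($O{\left(f \right)} = \left(- \frac{1}{3}\right) \left(-4\right) = \frac{4}{3}$)
$J{\left(P,E \right)} = 2 E$
$o{\left(Y \right)} = \frac{97}{3}$ ($o{\left(Y \right)} = 6 + \left(5 \cdot 5 + \frac{4}{3}\right) = 6 + \left(25 + \frac{4}{3}\right) = 6 + \frac{79}{3} = \frac{97}{3}$)
$X = 31148$ ($X = -4 + \left(151 + 2 \cdot 13\right) \left(120 + 56\right) = -4 + \left(151 + 26\right) 176 = -4 + 177 \cdot 176 = -4 + 31152 = 31148$)
$b{\left(R,t \right)} = - \frac{97}{3}$ ($b{\left(R,t \right)} = \left(-1\right) \frac{97}{3} = - \frac{97}{3}$)
$\frac{1}{-62563 + b{\left(X,257 \right)}} = \frac{1}{-62563 - \frac{97}{3}} = \frac{1}{- \frac{187786}{3}} = - \frac{3}{187786}$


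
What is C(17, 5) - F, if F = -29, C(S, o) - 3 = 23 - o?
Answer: 50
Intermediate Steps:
C(S, o) = 26 - o (C(S, o) = 3 + (23 - o) = 26 - o)
C(17, 5) - F = (26 - 1*5) - 1*(-29) = (26 - 5) + 29 = 21 + 29 = 50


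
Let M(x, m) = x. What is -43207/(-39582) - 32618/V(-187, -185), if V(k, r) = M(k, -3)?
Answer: 1299165385/7401834 ≈ 175.52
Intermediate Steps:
V(k, r) = k
-43207/(-39582) - 32618/V(-187, -185) = -43207/(-39582) - 32618/(-187) = -43207*(-1/39582) - 32618*(-1/187) = 43207/39582 + 32618/187 = 1299165385/7401834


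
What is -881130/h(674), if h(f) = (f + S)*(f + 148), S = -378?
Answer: -146855/40552 ≈ -3.6214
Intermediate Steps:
h(f) = (-378 + f)*(148 + f) (h(f) = (f - 378)*(f + 148) = (-378 + f)*(148 + f))
-881130/h(674) = -881130/(-55944 + 674**2 - 230*674) = -881130/(-55944 + 454276 - 155020) = -881130/243312 = -881130*1/243312 = -146855/40552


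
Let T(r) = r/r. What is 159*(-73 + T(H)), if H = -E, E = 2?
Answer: -11448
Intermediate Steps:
H = -2 (H = -1*2 = -2)
T(r) = 1
159*(-73 + T(H)) = 159*(-73 + 1) = 159*(-72) = -11448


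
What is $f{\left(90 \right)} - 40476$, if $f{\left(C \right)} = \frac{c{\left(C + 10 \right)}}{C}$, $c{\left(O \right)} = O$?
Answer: $- \frac{364274}{9} \approx -40475.0$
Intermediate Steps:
$f{\left(C \right)} = \frac{10 + C}{C}$ ($f{\left(C \right)} = \frac{C + 10}{C} = \frac{10 + C}{C}$)
$f{\left(90 \right)} - 40476 = \frac{10 + 90}{90} - 40476 = \frac{1}{90} \cdot 100 - 40476 = \frac{10}{9} - 40476 = - \frac{364274}{9}$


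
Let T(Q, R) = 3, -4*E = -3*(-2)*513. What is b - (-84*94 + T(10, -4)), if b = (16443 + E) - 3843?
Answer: 39447/2 ≈ 19724.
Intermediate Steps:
E = -1539/2 (E = -(-3*(-2))*513/4 = -3*513/2 = -¼*3078 = -1539/2 ≈ -769.50)
b = 23661/2 (b = (16443 - 1539/2) - 3843 = 31347/2 - 3843 = 23661/2 ≈ 11831.)
b - (-84*94 + T(10, -4)) = 23661/2 - (-84*94 + 3) = 23661/2 - (-7896 + 3) = 23661/2 - 1*(-7893) = 23661/2 + 7893 = 39447/2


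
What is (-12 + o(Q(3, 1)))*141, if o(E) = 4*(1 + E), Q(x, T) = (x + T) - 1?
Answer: 564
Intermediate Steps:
Q(x, T) = -1 + T + x (Q(x, T) = (T + x) - 1 = -1 + T + x)
o(E) = 4 + 4*E
(-12 + o(Q(3, 1)))*141 = (-12 + (4 + 4*(-1 + 1 + 3)))*141 = (-12 + (4 + 4*3))*141 = (-12 + (4 + 12))*141 = (-12 + 16)*141 = 4*141 = 564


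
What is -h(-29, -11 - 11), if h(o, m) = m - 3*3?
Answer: 31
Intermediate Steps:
h(o, m) = -9 + m (h(o, m) = m - 9 = -9 + m)
-h(-29, -11 - 11) = -(-9 + (-11 - 11)) = -(-9 - 22) = -1*(-31) = 31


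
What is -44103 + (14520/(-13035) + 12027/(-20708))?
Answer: -72152281433/1635932 ≈ -44105.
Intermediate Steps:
-44103 + (14520/(-13035) + 12027/(-20708)) = -44103 + (14520*(-1/13035) + 12027*(-1/20708)) = -44103 + (-88/79 - 12027/20708) = -44103 - 2772437/1635932 = -72152281433/1635932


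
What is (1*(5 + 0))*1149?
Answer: 5745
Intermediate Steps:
(1*(5 + 0))*1149 = (1*5)*1149 = 5*1149 = 5745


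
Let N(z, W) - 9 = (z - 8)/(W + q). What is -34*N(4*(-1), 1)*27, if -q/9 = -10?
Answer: -740826/91 ≈ -8140.9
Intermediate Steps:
q = 90 (q = -9*(-10) = 90)
N(z, W) = 9 + (-8 + z)/(90 + W) (N(z, W) = 9 + (z - 8)/(W + 90) = 9 + (-8 + z)/(90 + W))
-34*N(4*(-1), 1)*27 = -34*(802 + 4*(-1) + 9*1)/(90 + 1)*27 = -34*(802 - 4 + 9)/91*27 = -34*807/91*27 = -27438/91*27 = -740826/91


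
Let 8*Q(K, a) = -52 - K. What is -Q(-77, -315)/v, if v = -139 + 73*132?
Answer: -25/75976 ≈ -0.00032905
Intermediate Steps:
Q(K, a) = -13/2 - K/8 (Q(K, a) = (-52 - K)/8 = -13/2 - K/8)
v = 9497 (v = -139 + 9636 = 9497)
-Q(-77, -315)/v = -(-13/2 - ⅛*(-77))/9497 = -(-13/2 + 77/8)/9497 = -25/(8*9497) = -1*25/75976 = -25/75976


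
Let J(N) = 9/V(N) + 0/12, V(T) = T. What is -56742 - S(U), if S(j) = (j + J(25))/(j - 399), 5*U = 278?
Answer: -487128671/8585 ≈ -56742.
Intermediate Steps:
U = 278/5 (U = (⅕)*278 = 278/5 ≈ 55.600)
J(N) = 9/N (J(N) = 9/N + 0/12 = 9/N + 0*(1/12) = 9/N + 0 = 9/N)
S(j) = (9/25 + j)/(-399 + j) (S(j) = (j + 9/25)/(j - 399) = (j + 9*(1/25))/(-399 + j) = (j + 9/25)/(-399 + j) = (9/25 + j)/(-399 + j))
-56742 - S(U) = -56742 - (9/25 + 278/5)/(-399 + 278/5) = -56742 - 1399/((-1717/5)*25) = -56742 - (-5)*1399/(1717*25) = -56742 - 1*(-1399/8585) = -56742 + 1399/8585 = -487128671/8585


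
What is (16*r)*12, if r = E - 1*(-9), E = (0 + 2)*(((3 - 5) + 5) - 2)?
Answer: 2112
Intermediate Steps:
E = 2 (E = 2*((-2 + 5) - 2) = 2*(3 - 2) = 2*1 = 2)
r = 11 (r = 2 - 1*(-9) = 2 + 9 = 11)
(16*r)*12 = (16*11)*12 = 176*12 = 2112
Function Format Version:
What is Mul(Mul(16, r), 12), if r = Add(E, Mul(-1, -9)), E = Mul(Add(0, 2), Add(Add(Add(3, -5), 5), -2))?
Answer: 2112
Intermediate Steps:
E = 2 (E = Mul(2, Add(Add(-2, 5), -2)) = Mul(2, Add(3, -2)) = Mul(2, 1) = 2)
r = 11 (r = Add(2, Mul(-1, -9)) = Add(2, 9) = 11)
Mul(Mul(16, r), 12) = Mul(Mul(16, 11), 12) = Mul(176, 12) = 2112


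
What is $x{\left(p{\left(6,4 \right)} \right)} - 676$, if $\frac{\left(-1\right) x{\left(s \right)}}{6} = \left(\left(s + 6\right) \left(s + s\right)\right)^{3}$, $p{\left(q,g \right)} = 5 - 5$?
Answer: $-676$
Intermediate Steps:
$p{\left(q,g \right)} = 0$ ($p{\left(q,g \right)} = 5 - 5 = 0$)
$x{\left(s \right)} = - 48 s^{3} \left(6 + s\right)^{3}$ ($x{\left(s \right)} = - 6 \left(\left(s + 6\right) \left(s + s\right)\right)^{3} = - 6 \left(\left(6 + s\right) 2 s\right)^{3} = - 6 \left(2 s \left(6 + s\right)\right)^{3} = - 6 \cdot 8 s^{3} \left(6 + s\right)^{3} = - 48 s^{3} \left(6 + s\right)^{3}$)
$x{\left(p{\left(6,4 \right)} \right)} - 676 = - 48 \cdot 0^{3} \left(6 + 0\right)^{3} - 676 = \left(-48\right) 0 \cdot 6^{3} - 676 = \left(-48\right) 0 \cdot 216 - 676 = 0 - 676 = -676$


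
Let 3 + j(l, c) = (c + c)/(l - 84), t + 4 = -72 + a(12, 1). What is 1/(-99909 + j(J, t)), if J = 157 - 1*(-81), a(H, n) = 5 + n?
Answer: -11/1099042 ≈ -1.0009e-5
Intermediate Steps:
J = 238 (J = 157 + 81 = 238)
t = -70 (t = -4 + (-72 + (5 + 1)) = -4 + (-72 + 6) = -4 - 66 = -70)
j(l, c) = -3 + 2*c/(-84 + l) (j(l, c) = -3 + (c + c)/(l - 84) = -3 + (2*c)/(-84 + l) = -3 + 2*c/(-84 + l))
1/(-99909 + j(J, t)) = 1/(-99909 + (252 - 3*238 + 2*(-70))/(-84 + 238)) = 1/(-99909 + (252 - 714 - 140)/154) = 1/(-99909 + (1/154)*(-602)) = 1/(-99909 - 43/11) = 1/(-1099042/11) = -11/1099042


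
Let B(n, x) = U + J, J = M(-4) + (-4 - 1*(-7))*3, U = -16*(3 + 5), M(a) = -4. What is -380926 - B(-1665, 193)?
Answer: -380803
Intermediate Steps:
U = -128 (U = -16*8 = -128)
J = 5 (J = -4 + (-4 - 1*(-7))*3 = -4 + (-4 + 7)*3 = -4 + 3*3 = -4 + 9 = 5)
B(n, x) = -123 (B(n, x) = -128 + 5 = -123)
-380926 - B(-1665, 193) = -380926 - 1*(-123) = -380926 + 123 = -380803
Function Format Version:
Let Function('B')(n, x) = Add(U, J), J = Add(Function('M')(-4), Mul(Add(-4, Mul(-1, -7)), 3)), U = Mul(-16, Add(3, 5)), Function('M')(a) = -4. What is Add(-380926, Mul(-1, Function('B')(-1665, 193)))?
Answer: -380803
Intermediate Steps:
U = -128 (U = Mul(-16, 8) = -128)
J = 5 (J = Add(-4, Mul(Add(-4, Mul(-1, -7)), 3)) = Add(-4, Mul(Add(-4, 7), 3)) = Add(-4, Mul(3, 3)) = Add(-4, 9) = 5)
Function('B')(n, x) = -123 (Function('B')(n, x) = Add(-128, 5) = -123)
Add(-380926, Mul(-1, Function('B')(-1665, 193))) = Add(-380926, Mul(-1, -123)) = Add(-380926, 123) = -380803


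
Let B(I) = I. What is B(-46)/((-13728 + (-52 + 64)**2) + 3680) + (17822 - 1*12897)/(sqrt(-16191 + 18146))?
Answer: 23/4952 + 985*sqrt(1955)/391 ≈ 111.39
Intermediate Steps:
B(-46)/((-13728 + (-52 + 64)**2) + 3680) + (17822 - 1*12897)/(sqrt(-16191 + 18146)) = -46/((-13728 + (-52 + 64)**2) + 3680) + (17822 - 1*12897)/(sqrt(-16191 + 18146)) = -46/((-13728 + 12**2) + 3680) + (17822 - 12897)/(sqrt(1955)) = -46/((-13728 + 144) + 3680) + 4925*(sqrt(1955)/1955) = -46/(-13584 + 3680) + 985*sqrt(1955)/391 = -46/(-9904) + 985*sqrt(1955)/391 = -46*(-1/9904) + 985*sqrt(1955)/391 = 23/4952 + 985*sqrt(1955)/391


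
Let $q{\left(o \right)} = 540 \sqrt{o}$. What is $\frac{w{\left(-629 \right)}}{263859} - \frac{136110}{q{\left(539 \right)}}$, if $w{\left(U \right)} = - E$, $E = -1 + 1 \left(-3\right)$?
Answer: $\frac{4}{263859} - \frac{4537 \sqrt{11}}{1386} \approx -10.857$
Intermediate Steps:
$E = -4$ ($E = -1 - 3 = -4$)
$w{\left(U \right)} = 4$ ($w{\left(U \right)} = \left(-1\right) \left(-4\right) = 4$)
$\frac{w{\left(-629 \right)}}{263859} - \frac{136110}{q{\left(539 \right)}} = \frac{4}{263859} - \frac{136110}{540 \sqrt{539}} = 4 \cdot \frac{1}{263859} - \frac{136110}{540 \cdot 7 \sqrt{11}} = \frac{4}{263859} - \frac{136110}{3780 \sqrt{11}} = \frac{4}{263859} - 136110 \frac{\sqrt{11}}{41580} = \frac{4}{263859} - \frac{4537 \sqrt{11}}{1386}$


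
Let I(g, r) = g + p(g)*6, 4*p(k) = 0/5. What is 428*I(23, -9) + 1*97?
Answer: 9941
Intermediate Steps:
p(k) = 0 (p(k) = (0/5)/4 = (0*(1/5))/4 = (1/4)*0 = 0)
I(g, r) = g (I(g, r) = g + 0*6 = g + 0 = g)
428*I(23, -9) + 1*97 = 428*23 + 1*97 = 9844 + 97 = 9941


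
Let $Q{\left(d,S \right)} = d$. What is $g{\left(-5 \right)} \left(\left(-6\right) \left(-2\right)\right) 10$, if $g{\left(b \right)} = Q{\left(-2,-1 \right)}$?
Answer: $-240$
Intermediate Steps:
$g{\left(b \right)} = -2$
$g{\left(-5 \right)} \left(\left(-6\right) \left(-2\right)\right) 10 = - 2 \left(\left(-6\right) \left(-2\right)\right) 10 = \left(-2\right) 12 \cdot 10 = \left(-24\right) 10 = -240$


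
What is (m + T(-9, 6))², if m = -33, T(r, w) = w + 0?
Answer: 729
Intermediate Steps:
T(r, w) = w
(m + T(-9, 6))² = (-33 + 6)² = (-27)² = 729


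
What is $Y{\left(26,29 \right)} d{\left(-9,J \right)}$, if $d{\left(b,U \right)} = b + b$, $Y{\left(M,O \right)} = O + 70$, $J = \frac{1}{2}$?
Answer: $-1782$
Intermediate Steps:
$J = \frac{1}{2} \approx 0.5$
$Y{\left(M,O \right)} = 70 + O$
$d{\left(b,U \right)} = 2 b$
$Y{\left(26,29 \right)} d{\left(-9,J \right)} = \left(70 + 29\right) 2 \left(-9\right) = 99 \left(-18\right) = -1782$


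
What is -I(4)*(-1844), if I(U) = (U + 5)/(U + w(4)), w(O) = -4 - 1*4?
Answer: -4149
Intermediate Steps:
w(O) = -8 (w(O) = -4 - 4 = -8)
I(U) = (5 + U)/(-8 + U) (I(U) = (U + 5)/(U - 8) = (5 + U)/(-8 + U))
-I(4)*(-1844) = -(5 + 4)/(-8 + 4)*(-1844) = -9/(-4)*(-1844) = -(-¼*9)*(-1844) = -(-9)*(-1844)/4 = -1*4149 = -4149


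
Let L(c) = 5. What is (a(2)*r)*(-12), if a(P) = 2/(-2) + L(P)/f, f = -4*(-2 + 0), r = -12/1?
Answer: -54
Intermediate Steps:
r = -12 (r = -12*1 = -12)
f = 8 (f = -4*(-2) = 8)
a(P) = -3/8 (a(P) = 2/(-2) + 5/8 = 2*(-1/2) + 5*(1/8) = -1 + 5/8 = -3/8)
(a(2)*r)*(-12) = -3/8*(-12)*(-12) = (9/2)*(-12) = -54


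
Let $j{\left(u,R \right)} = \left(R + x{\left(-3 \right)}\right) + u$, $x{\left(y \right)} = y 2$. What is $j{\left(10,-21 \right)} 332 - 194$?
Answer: $-5838$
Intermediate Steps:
$x{\left(y \right)} = 2 y$
$j{\left(u,R \right)} = -6 + R + u$ ($j{\left(u,R \right)} = \left(R + 2 \left(-3\right)\right) + u = \left(R - 6\right) + u = \left(-6 + R\right) + u = -6 + R + u$)
$j{\left(10,-21 \right)} 332 - 194 = \left(-6 - 21 + 10\right) 332 - 194 = \left(-17\right) 332 - 194 = -5644 - 194 = -5838$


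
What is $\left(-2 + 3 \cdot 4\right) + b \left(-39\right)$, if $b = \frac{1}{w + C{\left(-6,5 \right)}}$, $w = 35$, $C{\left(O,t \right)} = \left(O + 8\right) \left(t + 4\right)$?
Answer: $\frac{491}{53} \approx 9.2641$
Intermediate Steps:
$C{\left(O,t \right)} = \left(4 + t\right) \left(8 + O\right)$ ($C{\left(O,t \right)} = \left(8 + O\right) \left(4 + t\right) = \left(4 + t\right) \left(8 + O\right)$)
$b = \frac{1}{53}$ ($b = \frac{1}{35 + \left(32 + 4 \left(-6\right) + 8 \cdot 5 - 30\right)} = \frac{1}{35 + \left(32 - 24 + 40 - 30\right)} = \frac{1}{35 + 18} = \frac{1}{53} \approx 0.018868$)
$\left(-2 + 3 \cdot 4\right) + b \left(-39\right) = \left(-2 + 3 \cdot 4\right) + \frac{1}{53} \left(-39\right) = \left(-2 + 12\right) - \frac{39}{53} = 10 - \frac{39}{53} = \frac{491}{53}$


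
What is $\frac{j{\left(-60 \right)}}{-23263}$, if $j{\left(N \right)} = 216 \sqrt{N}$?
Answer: $- \frac{432 i \sqrt{15}}{23263} \approx - 0.071922 i$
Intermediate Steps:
$\frac{j{\left(-60 \right)}}{-23263} = \frac{216 \sqrt{-60}}{-23263} = 216 \cdot 2 i \sqrt{15} \left(- \frac{1}{23263}\right) = 432 i \sqrt{15} \left(- \frac{1}{23263}\right) = - \frac{432 i \sqrt{15}}{23263}$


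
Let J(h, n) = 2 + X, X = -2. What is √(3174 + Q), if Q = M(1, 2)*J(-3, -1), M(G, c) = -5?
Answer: 23*√6 ≈ 56.338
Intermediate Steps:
J(h, n) = 0 (J(h, n) = 2 - 2 = 0)
Q = 0 (Q = -5*0 = 0)
√(3174 + Q) = √(3174 + 0) = √3174 = 23*√6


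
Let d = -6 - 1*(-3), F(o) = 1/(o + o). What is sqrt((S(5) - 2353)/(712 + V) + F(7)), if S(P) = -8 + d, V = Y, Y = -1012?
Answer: 11*sqrt(322)/70 ≈ 2.8198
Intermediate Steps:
F(o) = 1/(2*o)
d = -3 (d = -6 + 3 = -3)
V = -1012
S(P) = -11 (S(P) = -8 - 3 = -11)
sqrt((S(5) - 2353)/(712 + V) + F(7)) = sqrt((-11 - 2353)/(712 - 1012) + (1/2)/7) = sqrt(-2364/(-300) + (1/2)*(1/7)) = sqrt(-2364*(-1/300) + 1/14) = sqrt(197/25 + 1/14) = sqrt(2783/350) = 11*sqrt(322)/70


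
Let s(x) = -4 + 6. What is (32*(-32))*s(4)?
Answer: -2048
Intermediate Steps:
s(x) = 2
(32*(-32))*s(4) = (32*(-32))*2 = -1024*2 = -2048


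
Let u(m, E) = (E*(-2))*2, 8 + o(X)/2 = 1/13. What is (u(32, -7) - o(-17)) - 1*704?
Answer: -8582/13 ≈ -660.15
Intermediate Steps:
o(X) = -206/13 (o(X) = -16 + 2/13 = -206/13)
u(m, E) = -4*E (u(m, E) = -2*E*2 = -4*E)
(u(32, -7) - o(-17)) - 1*704 = (-4*(-7) - 1*(-206/13)) - 1*704 = (28 + 206/13) - 704 = 570/13 - 704 = -8582/13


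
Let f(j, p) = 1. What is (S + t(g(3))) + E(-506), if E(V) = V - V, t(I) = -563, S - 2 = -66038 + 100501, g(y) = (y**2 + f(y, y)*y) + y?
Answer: 33902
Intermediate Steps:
g(y) = y**2 + 2*y (g(y) = (y**2 + 1*y) + y = (y**2 + y) + y = (y + y**2) + y = y**2 + 2*y)
S = 34465 (S = 2 + (-66038 + 100501) = 2 + 34463 = 34465)
E(V) = 0
(S + t(g(3))) + E(-506) = (34465 - 563) + 0 = 33902 + 0 = 33902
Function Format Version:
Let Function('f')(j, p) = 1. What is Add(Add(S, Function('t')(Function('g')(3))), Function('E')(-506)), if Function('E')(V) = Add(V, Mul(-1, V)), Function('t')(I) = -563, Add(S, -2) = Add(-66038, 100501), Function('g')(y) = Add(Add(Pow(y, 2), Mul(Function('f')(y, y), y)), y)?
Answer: 33902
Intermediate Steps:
Function('g')(y) = Add(Pow(y, 2), Mul(2, y)) (Function('g')(y) = Add(Add(Pow(y, 2), Mul(1, y)), y) = Add(Add(Pow(y, 2), y), y) = Add(Add(y, Pow(y, 2)), y) = Add(Pow(y, 2), Mul(2, y)))
S = 34465 (S = Add(2, Add(-66038, 100501)) = Add(2, 34463) = 34465)
Function('E')(V) = 0
Add(Add(S, Function('t')(Function('g')(3))), Function('E')(-506)) = Add(Add(34465, -563), 0) = Add(33902, 0) = 33902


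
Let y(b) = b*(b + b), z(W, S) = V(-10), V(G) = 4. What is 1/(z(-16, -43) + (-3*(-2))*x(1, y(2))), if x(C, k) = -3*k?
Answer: -1/140 ≈ -0.0071429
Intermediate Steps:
z(W, S) = 4
y(b) = 2*b² (y(b) = b*(2*b) = 2*b²)
1/(z(-16, -43) + (-3*(-2))*x(1, y(2))) = 1/(4 + (-3*(-2))*(-6*2²)) = 1/(4 + 6*(-6*4)) = 1/(4 + 6*(-3*8)) = 1/(4 + 6*(-24)) = 1/(4 - 144) = 1/(-140) = -1/140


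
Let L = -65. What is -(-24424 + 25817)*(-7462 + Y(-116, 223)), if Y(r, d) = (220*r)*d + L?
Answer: 7937992391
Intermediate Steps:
Y(r, d) = -65 + 220*d*r (Y(r, d) = (220*r)*d - 65 = 220*d*r - 65 = -65 + 220*d*r)
-(-24424 + 25817)*(-7462 + Y(-116, 223)) = -(-24424 + 25817)*(-7462 + (-65 + 220*223*(-116))) = -1393*(-7462 + (-65 - 5690960)) = -1393*(-7462 - 5691025) = -1393*(-5698487) = -1*(-7937992391) = 7937992391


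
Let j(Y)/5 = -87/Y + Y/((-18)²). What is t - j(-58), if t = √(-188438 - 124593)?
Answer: -535/81 + I*√313031 ≈ -6.6049 + 559.49*I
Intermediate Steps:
j(Y) = -435/Y + 5*Y/324 (j(Y) = 5*(-87/Y + Y/((-18)²)) = 5*(-87/Y + Y/324) = -435/Y + 5*Y/324)
t = I*√313031 (t = √(-313031) = I*√313031 ≈ 559.49*I)
t - j(-58) = I*√313031 - (-435/(-58) + (5/324)*(-58)) = I*√313031 - (-435*(-1/58) - 145/162) = I*√313031 - (15/2 - 145/162) = I*√313031 - 1*535/81 = I*√313031 - 535/81 = -535/81 + I*√313031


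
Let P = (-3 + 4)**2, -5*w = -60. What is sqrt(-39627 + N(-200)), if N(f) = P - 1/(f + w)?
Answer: 3*I*sqrt(38903921)/94 ≈ 199.06*I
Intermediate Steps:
w = 12 (w = -1/5*(-60) = 12)
P = 1 (P = 1**2 = 1)
N(f) = 1 - 1/(12 + f) (N(f) = 1 - 1/(f + 12) = 1 - 1/(12 + f))
sqrt(-39627 + N(-200)) = sqrt(-39627 + (11 - 200)/(12 - 200)) = sqrt(-39627 - 189/(-188)) = sqrt(-39627 - 1/188*(-189)) = sqrt(-39627 + 189/188) = sqrt(-7449687/188) = 3*I*sqrt(38903921)/94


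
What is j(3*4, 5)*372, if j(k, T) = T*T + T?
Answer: 11160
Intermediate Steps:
j(k, T) = T + T**2 (j(k, T) = T**2 + T = T + T**2)
j(3*4, 5)*372 = (5*(1 + 5))*372 = (5*6)*372 = 30*372 = 11160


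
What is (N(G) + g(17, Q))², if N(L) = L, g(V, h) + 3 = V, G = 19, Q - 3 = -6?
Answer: 1089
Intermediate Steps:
Q = -3 (Q = 3 - 6 = -3)
g(V, h) = -3 + V
(N(G) + g(17, Q))² = (19 + (-3 + 17))² = (19 + 14)² = 33² = 1089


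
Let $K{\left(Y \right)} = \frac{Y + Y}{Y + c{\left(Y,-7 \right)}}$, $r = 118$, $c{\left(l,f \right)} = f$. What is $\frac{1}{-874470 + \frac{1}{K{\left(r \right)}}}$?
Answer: $- \frac{236}{206374809} \approx -1.1435 \cdot 10^{-6}$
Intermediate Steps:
$K{\left(Y \right)} = \frac{2 Y}{-7 + Y}$ ($K{\left(Y \right)} = \frac{Y + Y}{Y - 7} = \frac{2 Y}{-7 + Y}$)
$\frac{1}{-874470 + \frac{1}{K{\left(r \right)}}} = \frac{1}{-874470 + \frac{1}{2 \cdot 118 \frac{1}{-7 + 118}}} = \frac{1}{-874470 + \frac{1}{2 \cdot 118 \cdot \frac{1}{111}}} = \frac{1}{-874470 + \frac{1}{\frac{236}{111}}} = \frac{1}{-874470 + \frac{111}{236}} = \frac{1}{- \frac{206374809}{236}} = - \frac{236}{206374809}$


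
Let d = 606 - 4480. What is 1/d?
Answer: -1/3874 ≈ -0.00025813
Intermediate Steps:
d = -3874
1/d = 1/(-3874) = -1/3874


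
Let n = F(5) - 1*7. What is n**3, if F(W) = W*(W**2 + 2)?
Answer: 2097152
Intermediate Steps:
F(W) = W*(2 + W**2)
n = 128 (n = 5*(2 + 5**2) - 1*7 = 5*(2 + 25) - 7 = 5*27 - 7 = 135 - 7 = 128)
n**3 = 128**3 = 2097152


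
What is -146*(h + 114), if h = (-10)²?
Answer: -31244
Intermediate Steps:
h = 100
-146*(h + 114) = -146*(100 + 114) = -146*214 = -31244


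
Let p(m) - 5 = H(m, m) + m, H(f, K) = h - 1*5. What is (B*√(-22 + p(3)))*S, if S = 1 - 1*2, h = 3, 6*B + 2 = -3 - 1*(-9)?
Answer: -8*I/3 ≈ -2.6667*I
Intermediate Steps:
B = ⅔ (B = -⅓ + (-3 - 1*(-9))/6 = -⅓ + (-3 + 9)/6 = -⅓ + (⅙)*6 = -⅓ + 1 = ⅔ ≈ 0.66667)
H(f, K) = -2 (H(f, K) = 3 - 1*5 = 3 - 5 = -2)
S = -1 (S = 1 - 2 = -1)
p(m) = 3 + m (p(m) = 5 + (-2 + m) = 3 + m)
(B*√(-22 + p(3)))*S = (2*√(-22 + (3 + 3))/3)*(-1) = (2*√(-22 + 6)/3)*(-1) = (2*√(-16)/3)*(-1) = (2*(4*I)/3)*(-1) = (8*I/3)*(-1) = -8*I/3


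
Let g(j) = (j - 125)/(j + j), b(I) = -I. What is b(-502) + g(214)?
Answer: 214945/428 ≈ 502.21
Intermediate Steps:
g(j) = (-125 + j)/(2*j) (g(j) = (-125 + j)/((2*j)) = (-125 + j)*(1/(2*j)) = (-125 + j)/(2*j))
b(-502) + g(214) = -1*(-502) + (½)*(-125 + 214)/214 = 502 + (½)*(1/214)*89 = 502 + 89/428 = 214945/428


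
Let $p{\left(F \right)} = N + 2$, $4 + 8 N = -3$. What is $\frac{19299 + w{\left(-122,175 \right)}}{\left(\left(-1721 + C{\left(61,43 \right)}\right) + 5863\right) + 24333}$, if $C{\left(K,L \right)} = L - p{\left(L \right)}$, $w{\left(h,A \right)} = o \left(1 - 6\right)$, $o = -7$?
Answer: $\frac{154672}{228135} \approx 0.67798$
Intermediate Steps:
$N = - \frac{7}{8}$ ($N = - \frac{1}{2} + \frac{1}{8} \left(-3\right) = - \frac{1}{2} - \frac{3}{8} = - \frac{7}{8} \approx -0.875$)
$p{\left(F \right)} = \frac{9}{8}$ ($p{\left(F \right)} = - \frac{7}{8} + 2 = \frac{9}{8}$)
$w{\left(h,A \right)} = 35$ ($w{\left(h,A \right)} = - 7 \left(1 - 6\right) = \left(-7\right) \left(-5\right) = 35$)
$C{\left(K,L \right)} = - \frac{9}{8} + L$ ($C{\left(K,L \right)} = L - \frac{9}{8} = - \frac{9}{8} + L$)
$\frac{19299 + w{\left(-122,175 \right)}}{\left(\left(-1721 + C{\left(61,43 \right)}\right) + 5863\right) + 24333} = \frac{19299 + 35}{\left(\left(-1721 + \left(- \frac{9}{8} + 43\right)\right) + 5863\right) + 24333} = \frac{19334}{\left(\left(-1721 + \frac{335}{8}\right) + 5863\right) + 24333} = \frac{19334}{\left(- \frac{13433}{8} + 5863\right) + 24333} = \frac{19334}{\frac{33471}{8} + 24333} = \frac{19334}{\frac{228135}{8}} = 19334 \cdot \frac{8}{228135} = \frac{154672}{228135}$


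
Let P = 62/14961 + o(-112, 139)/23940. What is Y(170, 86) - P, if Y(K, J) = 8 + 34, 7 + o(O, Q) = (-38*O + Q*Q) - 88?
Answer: 2448364633/59694390 ≈ 41.015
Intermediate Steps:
o(O, Q) = -95 + Q² - 38*O (o(O, Q) = -7 + ((-38*O + Q*Q) - 88) = -7 + ((-38*O + Q²) - 88) = -7 + ((Q² - 38*O) - 88) = -7 + (-88 + Q² - 38*O) = -95 + Q² - 38*O)
Y(K, J) = 42
P = 58799747/59694390 (P = 62/14961 + (-95 + 139² - 38*(-112))/23940 = 62*(1/14961) + (-95 + 19321 + 4256)*(1/23940) = 62/14961 + 23482*(1/23940) = 62/14961 + 11741/11970 = 58799747/59694390 ≈ 0.98501)
Y(170, 86) - P = 42 - 1*58799747/59694390 = 42 - 58799747/59694390 = 2448364633/59694390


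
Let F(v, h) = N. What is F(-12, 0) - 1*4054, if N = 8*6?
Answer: -4006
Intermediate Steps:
N = 48
F(v, h) = 48
F(-12, 0) - 1*4054 = 48 - 1*4054 = 48 - 4054 = -4006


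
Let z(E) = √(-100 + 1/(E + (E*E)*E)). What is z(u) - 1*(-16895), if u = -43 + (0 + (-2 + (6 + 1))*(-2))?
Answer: 16895 + I*√2218014638930/148930 ≈ 16895.0 + 10.0*I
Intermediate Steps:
u = -53 (u = -43 + (0 + (-2 + 7)*(-2)) = -43 + (0 + 5*(-2)) = -43 + (0 - 10) = -43 - 10 = -53)
z(E) = √(-100 + 1/(E + E³)) (z(E) = √(-100 + 1/(E + E²*E)) = √(-100 + 1/(E + E³)))
z(u) - 1*(-16895) = √(-100 + 1/(-53 + (-53)³)) - 1*(-16895) = √(-100 + 1/(-53 - 148877)) + 16895 = √(-100 + 1/(-148930)) + 16895 = √(-100 - 1/148930) + 16895 = √(-14893001/148930) + 16895 = I*√2218014638930/148930 + 16895 = 16895 + I*√2218014638930/148930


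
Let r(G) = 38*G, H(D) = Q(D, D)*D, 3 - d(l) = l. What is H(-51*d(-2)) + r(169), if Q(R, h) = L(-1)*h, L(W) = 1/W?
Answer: -58603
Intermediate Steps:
Q(R, h) = -h (Q(R, h) = h/(-1) = -h)
d(l) = 3 - l
H(D) = -D² (H(D) = (-D)*D = -D²)
H(-51*d(-2)) + r(169) = -(-51*(3 - 1*(-2)))² + 38*169 = -(-51*(3 + 2))² + 6422 = -(-51*5)² + 6422 = -1*(-255)² + 6422 = -1*65025 + 6422 = -65025 + 6422 = -58603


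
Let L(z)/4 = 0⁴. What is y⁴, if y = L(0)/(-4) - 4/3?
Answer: 256/81 ≈ 3.1605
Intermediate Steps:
L(z) = 0 (L(z) = 4*0⁴ = 4*0 = 0)
y = -4/3 (y = 0/(-4) - 4/3 = 0*(-¼) - 4*⅓ = 0 - 4/3 = -4/3 ≈ -1.3333)
y⁴ = (-4/3)⁴ = 256/81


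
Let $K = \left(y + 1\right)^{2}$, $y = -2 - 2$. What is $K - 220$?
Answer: $-211$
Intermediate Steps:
$y = -4$ ($y = -2 - 2 = -4$)
$K = 9$ ($K = \left(-4 + 1\right)^{2} = \left(-3\right)^{2} = 9$)
$K - 220 = 9 - 220 = -211$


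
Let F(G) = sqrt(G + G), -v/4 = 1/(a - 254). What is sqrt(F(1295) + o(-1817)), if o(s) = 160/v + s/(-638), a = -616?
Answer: sqrt(14166290446 + 407044*sqrt(2590))/638 ≈ 186.69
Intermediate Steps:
v = 2/435 (v = -4/(-616 - 254) = -4/(-870) = -4*(-1/870) = 2/435 ≈ 0.0045977)
F(G) = sqrt(2)*sqrt(G) (F(G) = sqrt(2*G) = sqrt(2)*sqrt(G))
o(s) = 34800 - s/638 (o(s) = 160/(2/435) + s/(-638) = 160*(435/2) + s*(-1/638) = 34800 - s/638)
sqrt(F(1295) + o(-1817)) = sqrt(sqrt(2)*sqrt(1295) + (34800 - 1/638*(-1817))) = sqrt(sqrt(2590) + (34800 + 1817/638)) = sqrt(sqrt(2590) + 22204217/638) = sqrt(22204217/638 + sqrt(2590))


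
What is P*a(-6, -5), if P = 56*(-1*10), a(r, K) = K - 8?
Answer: 7280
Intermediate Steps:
a(r, K) = -8 + K
P = -560 (P = 56*(-10) = -560)
P*a(-6, -5) = -560*(-8 - 5) = -560*(-13) = 7280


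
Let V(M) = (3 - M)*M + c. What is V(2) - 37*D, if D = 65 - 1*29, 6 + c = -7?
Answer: -1343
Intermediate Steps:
c = -13 (c = -6 - 7 = -13)
V(M) = -13 + M*(3 - M) (V(M) = (3 - M)*M - 13 = M*(3 - M) - 13 = -13 + M*(3 - M))
D = 36 (D = 65 - 29 = 36)
V(2) - 37*D = (-13 - 1*2² + 3*2) - 37*36 = (-13 - 1*4 + 6) - 1332 = (-13 - 4 + 6) - 1332 = -11 - 1332 = -1343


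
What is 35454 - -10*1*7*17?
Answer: 36644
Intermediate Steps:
35454 - -10*1*7*17 = 35454 - (-10*7)*17 = 35454 - (-70)*17 = 35454 - 1*(-1190) = 35454 + 1190 = 36644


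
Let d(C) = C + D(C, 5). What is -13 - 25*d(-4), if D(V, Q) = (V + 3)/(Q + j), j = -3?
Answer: 199/2 ≈ 99.500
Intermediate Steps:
D(V, Q) = (3 + V)/(-3 + Q) (D(V, Q) = (V + 3)/(Q - 3) = (3 + V)/(-3 + Q))
d(C) = 3/2 + 3*C/2 (d(C) = C + (3 + C)/(-3 + 5) = C + (3 + C)/2 = C + (3/2 + C/2) = 3/2 + 3*C/2)
-13 - 25*d(-4) = -13 - 25*(3/2 + (3/2)*(-4)) = -13 - 25*(3/2 - 6) = -13 - 25*(-9/2) = -13 + 225/2 = 199/2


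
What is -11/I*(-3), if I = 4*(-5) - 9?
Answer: -33/29 ≈ -1.1379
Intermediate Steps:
I = -29 (I = -20 - 9 = -29)
-11/I*(-3) = -11/(-29)*(-3) = -11*(-1/29)*(-3) = (11/29)*(-3) = -33/29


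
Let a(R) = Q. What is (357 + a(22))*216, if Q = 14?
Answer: 80136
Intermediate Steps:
a(R) = 14
(357 + a(22))*216 = (357 + 14)*216 = 371*216 = 80136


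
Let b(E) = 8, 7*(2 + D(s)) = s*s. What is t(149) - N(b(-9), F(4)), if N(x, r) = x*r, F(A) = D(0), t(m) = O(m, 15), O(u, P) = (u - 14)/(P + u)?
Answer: 2759/164 ≈ 16.823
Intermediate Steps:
D(s) = -2 + s**2/7 (D(s) = -2 + (s*s)/7 = -2 + s**2/7)
O(u, P) = (-14 + u)/(P + u)
t(m) = (-14 + m)/(15 + m)
F(A) = -2 (F(A) = -2 + (1/7)*0**2 = -2 + (1/7)*0 = -2 + 0 = -2)
N(x, r) = r*x
t(149) - N(b(-9), F(4)) = (-14 + 149)/(15 + 149) - (-2)*8 = 135/164 - 1*(-16) = (1/164)*135 + 16 = 135/164 + 16 = 2759/164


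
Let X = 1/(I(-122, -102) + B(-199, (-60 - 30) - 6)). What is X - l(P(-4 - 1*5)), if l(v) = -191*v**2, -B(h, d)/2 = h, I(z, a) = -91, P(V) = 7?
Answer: 2873214/307 ≈ 9359.0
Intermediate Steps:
B(h, d) = -2*h
X = 1/307 (X = 1/(-91 - 2*(-199)) = 1/(-91 + 398) = 1/307 ≈ 0.0032573)
X - l(P(-4 - 1*5)) = 1/307 - (-191)*7**2 = 1/307 - (-191)*49 = 1/307 - 1*(-9359) = 1/307 + 9359 = 2873214/307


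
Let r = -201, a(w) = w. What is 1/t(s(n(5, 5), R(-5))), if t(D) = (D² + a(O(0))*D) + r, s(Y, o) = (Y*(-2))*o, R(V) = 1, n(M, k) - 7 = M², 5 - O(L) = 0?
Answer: 1/3575 ≈ 0.00027972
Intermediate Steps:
O(L) = 5 (O(L) = 5 - 1*0 = 5 + 0 = 5)
n(M, k) = 7 + M²
s(Y, o) = -2*Y*o (s(Y, o) = (-2*Y)*o = -2*Y*o)
t(D) = -201 + D² + 5*D (t(D) = (D² + 5*D) - 201 = -201 + D² + 5*D)
1/t(s(n(5, 5), R(-5))) = 1/(-201 + (-2*(7 + 5²)*1)² + 5*(-2*(7 + 5²)*1)) = 1/(-201 + (-2*(7 + 25)*1)² + 5*(-2*(7 + 25)*1)) = 1/(-201 + (-2*32*1)² + 5*(-2*32*1)) = 1/(-201 + (-64)² + 5*(-64)) = 1/(-201 + 4096 - 320) = 1/3575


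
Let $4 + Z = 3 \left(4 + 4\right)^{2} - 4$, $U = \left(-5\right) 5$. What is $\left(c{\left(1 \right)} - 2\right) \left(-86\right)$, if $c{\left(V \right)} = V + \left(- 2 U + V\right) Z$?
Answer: $-806938$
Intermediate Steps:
$U = -25$
$Z = 184$ ($Z = -4 - \left(4 - 3 \left(4 + 4\right)^{2}\right) = -4 - \left(4 - 3 \cdot 8^{2}\right) = -4 + \left(3 \cdot 64 - 4\right) = -4 + \left(192 - 4\right) = -4 + 188 = 184$)
$c{\left(V \right)} = 9200 + 185 V$ ($c{\left(V \right)} = V + \left(\left(-2\right) \left(-25\right) + V\right) 184 = V + \left(50 + V\right) 184 = V + \left(9200 + 184 V\right) = 9200 + 185 V$)
$\left(c{\left(1 \right)} - 2\right) \left(-86\right) = \left(\left(9200 + 185 \cdot 1\right) - 2\right) \left(-86\right) = \left(\left(9200 + 185\right) - 2\right) \left(-86\right) = \left(9385 - 2\right) \left(-86\right) = 9383 \left(-86\right) = -806938$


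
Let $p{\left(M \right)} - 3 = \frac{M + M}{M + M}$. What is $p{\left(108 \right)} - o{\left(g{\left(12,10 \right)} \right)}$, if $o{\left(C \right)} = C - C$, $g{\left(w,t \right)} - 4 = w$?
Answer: $4$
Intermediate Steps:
$g{\left(w,t \right)} = 4 + w$
$p{\left(M \right)} = 4$ ($p{\left(M \right)} = 3 + \frac{M + M}{M + M} = 3 + \frac{2 M}{2 M} = 3 + 2 M \frac{1}{2 M} = 3 + 1 = 4$)
$o{\left(C \right)} = 0$
$p{\left(108 \right)} - o{\left(g{\left(12,10 \right)} \right)} = 4 - 0 = 4 + 0 = 4$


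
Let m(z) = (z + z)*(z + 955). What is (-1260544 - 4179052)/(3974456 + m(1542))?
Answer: -1359899/2918801 ≈ -0.46591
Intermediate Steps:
m(z) = 2*z*(955 + z) (m(z) = (2*z)*(955 + z) = 2*z*(955 + z))
(-1260544 - 4179052)/(3974456 + m(1542)) = (-1260544 - 4179052)/(3974456 + 2*1542*(955 + 1542)) = -5439596/(3974456 + 2*1542*2497) = -5439596/(3974456 + 7700748) = -5439596/11675204 = -5439596*1/11675204 = -1359899/2918801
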